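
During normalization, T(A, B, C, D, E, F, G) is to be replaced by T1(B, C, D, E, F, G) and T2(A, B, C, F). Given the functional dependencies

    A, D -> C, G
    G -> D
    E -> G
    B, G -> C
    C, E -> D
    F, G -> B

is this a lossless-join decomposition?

No

Common attributes: T1 ∩ T2 = {B, C, F}.
No dependency enlarges {B, C, F}, so (B, C, F)⁺ = {B, C, F}.
The closure contains neither all of T1 = {B, C, D, E, F, G} nor all of T2 = {A, B, C, F}, so the common attributes are not a superkey of either fragment. The join is lossy.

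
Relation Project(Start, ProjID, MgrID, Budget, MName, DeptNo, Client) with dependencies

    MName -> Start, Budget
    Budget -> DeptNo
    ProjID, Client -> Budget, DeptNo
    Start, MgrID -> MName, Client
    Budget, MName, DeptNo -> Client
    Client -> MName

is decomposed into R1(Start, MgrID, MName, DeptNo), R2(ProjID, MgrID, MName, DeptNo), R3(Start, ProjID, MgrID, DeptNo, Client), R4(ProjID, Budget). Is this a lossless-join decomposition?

No

Chase test. Columns are Start, ProjID, MgrID, Budget, MName, DeptNo, Client; row i has aⱼ where attribute j ∈ Ri, else bᵢⱼ.
Initial tableau (one row per fragment):
  row 1: a1 b12 a3 b14 a5 a6 b17
  row 2: b21 a2 a3 b24 a5 a6 b27
  row 3: a1 a2 a3 b34 b35 a6 a7
  row 4: b41 a2 b43 a4 b45 b46 b47
Rows 1 and 2 agree on MName; apply MName→Start, Budget and equate their Start, Budget entries.
Rows 1 and 2 agree on Start, MgrID; apply Start, MgrID→MName, Client and equate their MName, Client entries.
Rows 1 and 3 agree on Start, MgrID; apply Start, MgrID→MName, Client and equate their MName, Client entries.
Rows 1 and 3 agree on MName; apply MName→Start, Budget and equate their Start, Budget entries.
No row becomes fully distinguished — the join is lossy.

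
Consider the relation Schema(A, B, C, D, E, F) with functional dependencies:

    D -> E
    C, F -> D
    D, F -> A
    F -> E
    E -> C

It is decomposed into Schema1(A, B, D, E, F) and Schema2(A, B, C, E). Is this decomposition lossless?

Common attributes: Schema1 ∩ Schema2 = {A, B, E}.
Closure of {A, B, E}: E → C applies, adding C. So (A, B, E)⁺ = {A, B, C, E}.
This closure contains every attribute of Schema2, so Schema1 ∩ Schema2 → Schema2. The join is lossless.

Yes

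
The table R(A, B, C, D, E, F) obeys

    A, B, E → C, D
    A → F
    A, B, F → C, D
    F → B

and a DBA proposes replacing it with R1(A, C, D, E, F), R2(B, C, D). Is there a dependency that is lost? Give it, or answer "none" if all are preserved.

Check F → B: no single fragment contains all of {B, F}, and the restricted closure of {F} across the fragments never reaches {B}.
A, B, E → C, D is preserved.
A → F is preserved.
A, B, F → C, D is preserved.

F → B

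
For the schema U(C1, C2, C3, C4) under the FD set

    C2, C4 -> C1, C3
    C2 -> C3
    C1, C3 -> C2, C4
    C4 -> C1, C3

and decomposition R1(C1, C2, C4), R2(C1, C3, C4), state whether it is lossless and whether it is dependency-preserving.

lossless but not dependency-preserving

Lossless test: (C1, C4)⁺ = {C1, C2, C3, C4}, which contains all of one fragment — lossless.
Dependency preservation: the restricted closure of {C2} across the fragments never reaches {C3}, so C2 → C3 cannot be enforced without a join — not preserved.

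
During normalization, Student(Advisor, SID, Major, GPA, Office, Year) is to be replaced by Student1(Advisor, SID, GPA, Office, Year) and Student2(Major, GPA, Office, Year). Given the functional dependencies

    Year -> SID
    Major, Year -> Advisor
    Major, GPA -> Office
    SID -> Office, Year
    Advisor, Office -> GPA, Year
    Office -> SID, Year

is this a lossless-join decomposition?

Common attributes: Student1 ∩ Student2 = {GPA, Office, Year}.
Closure of {GPA, Office, Year}: Year → SID applies, adding SID. So (GPA, Office, Year)⁺ = {SID, GPA, Office, Year}.
The closure contains neither all of Student1 = {Advisor, SID, GPA, Office, Year} nor all of Student2 = {Major, GPA, Office, Year}, so the common attributes are not a superkey of either fragment. The join is lossy.

No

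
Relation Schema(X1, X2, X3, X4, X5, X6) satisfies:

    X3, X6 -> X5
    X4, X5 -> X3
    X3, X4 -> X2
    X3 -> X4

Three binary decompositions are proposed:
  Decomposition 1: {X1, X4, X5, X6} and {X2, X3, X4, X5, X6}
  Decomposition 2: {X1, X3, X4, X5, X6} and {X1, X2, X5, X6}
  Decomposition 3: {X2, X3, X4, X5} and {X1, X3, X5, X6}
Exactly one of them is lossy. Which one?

Decomposition 1: common = {X4, X5, X6}, closure = {X2, X3, X4, X5, X6} → lossless.
Decomposition 2: common = {X1, X5, X6}, closure = {X1, X5, X6} → lossy.
Decomposition 3: common = {X3, X5}, closure = {X2, X3, X4, X5} → lossless.

Decomposition 2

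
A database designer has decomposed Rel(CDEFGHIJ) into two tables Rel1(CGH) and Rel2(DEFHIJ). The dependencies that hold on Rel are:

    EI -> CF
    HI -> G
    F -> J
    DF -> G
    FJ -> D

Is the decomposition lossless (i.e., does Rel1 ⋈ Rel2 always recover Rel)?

Common attributes: Rel1 ∩ Rel2 = {H}.
No dependency enlarges {H}, so (H)⁺ = {H}.
The closure contains neither all of Rel1 = {CGH} nor all of Rel2 = {DEFHIJ}, so the common attributes are not a superkey of either fragment. The join is lossy.

No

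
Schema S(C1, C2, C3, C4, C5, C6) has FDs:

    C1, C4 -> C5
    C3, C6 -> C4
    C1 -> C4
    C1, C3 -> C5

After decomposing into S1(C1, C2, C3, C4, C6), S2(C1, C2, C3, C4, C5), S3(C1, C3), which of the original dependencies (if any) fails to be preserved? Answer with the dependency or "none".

C1, C4 → C5 lies within S2.
C3, C6 → C4 lies within S1.
C1 → C4 lies within S1.
C1, C3 → C5 lies within S2.
Every dependency is enforceable on the fragments, so the decomposition is dependency-preserving.

none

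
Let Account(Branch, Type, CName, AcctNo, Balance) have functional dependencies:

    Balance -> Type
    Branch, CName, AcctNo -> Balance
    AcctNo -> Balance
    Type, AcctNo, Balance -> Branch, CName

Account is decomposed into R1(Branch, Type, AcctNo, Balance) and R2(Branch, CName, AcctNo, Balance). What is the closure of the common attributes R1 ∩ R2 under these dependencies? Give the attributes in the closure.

R1 ∩ R2 = {Branch, AcctNo, Balance}.
Balance → Type applies, adding Type
Type, AcctNo, Balance → Branch, CName applies, adding CName
Closure: {Branch, Type, CName, AcctNo, Balance}.

Branch, Type, CName, AcctNo, Balance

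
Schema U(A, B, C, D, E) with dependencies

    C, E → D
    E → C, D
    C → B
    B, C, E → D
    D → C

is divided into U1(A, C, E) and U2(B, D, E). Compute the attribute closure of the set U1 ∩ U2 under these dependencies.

B, C, D, E

U1 ∩ U2 = {E}.
E → C, D applies, adding C, D
C → B applies, adding B
Closure: {B, C, D, E}.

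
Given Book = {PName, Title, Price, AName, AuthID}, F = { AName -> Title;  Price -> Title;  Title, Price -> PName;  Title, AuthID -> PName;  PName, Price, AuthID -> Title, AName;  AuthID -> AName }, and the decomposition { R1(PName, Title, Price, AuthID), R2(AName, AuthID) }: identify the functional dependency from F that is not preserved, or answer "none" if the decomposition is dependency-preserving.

Check AName → Title: no single fragment contains all of {Title, AName}, and the restricted closure of {AName} across the fragments never reaches {Title}.
Price → Title is preserved.
Title, Price → PName is preserved.
Title, AuthID → PName is preserved.
PName, Price, AuthID → Title, AName is preserved.
AuthID → AName is preserved.

AName -> Title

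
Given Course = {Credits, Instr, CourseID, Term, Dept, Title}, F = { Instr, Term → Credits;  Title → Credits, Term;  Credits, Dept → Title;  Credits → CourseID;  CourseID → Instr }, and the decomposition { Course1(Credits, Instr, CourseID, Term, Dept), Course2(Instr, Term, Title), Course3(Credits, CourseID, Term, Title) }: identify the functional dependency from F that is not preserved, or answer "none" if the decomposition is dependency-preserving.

Check Credits, Dept → Title: no single fragment contains all of {Credits, Dept, Title}, and the restricted closure of {Credits, Dept} across the fragments never reaches {Title}.
Instr, Term → Credits is preserved.
Title → Credits, Term is preserved.
Credits → CourseID is preserved.
CourseID → Instr is preserved.

Credits, Dept → Title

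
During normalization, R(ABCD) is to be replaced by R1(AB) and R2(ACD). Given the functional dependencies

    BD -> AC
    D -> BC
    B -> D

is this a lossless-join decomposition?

Common attributes: R1 ∩ R2 = {A}.
No dependency enlarges {A}, so (A)⁺ = {A}.
The closure contains neither all of R1 = {AB} nor all of R2 = {ACD}, so the common attributes are not a superkey of either fragment. The join is lossy.

No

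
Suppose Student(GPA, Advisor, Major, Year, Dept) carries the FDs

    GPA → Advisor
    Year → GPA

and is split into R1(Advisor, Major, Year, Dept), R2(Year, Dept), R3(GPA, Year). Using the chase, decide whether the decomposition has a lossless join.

Yes

Chase test. Columns are GPA, Advisor, Major, Year, Dept; row i has aⱼ where attribute j ∈ Ri, else bᵢⱼ.
Initial tableau (one row per fragment):
  row 1: b11 a2 a3 a4 a5
  row 2: b21 b22 b23 a4 a5
  row 3: a1 b32 b33 a4 b35
Rows 1 and 2 agree on Year; apply Year→GPA and equate their GPA entries.
Rows 1 and 3 agree on Year; apply Year→GPA and equate their GPA entries.
Rows 1 and 2 agree on GPA; apply GPA→Advisor and equate their Advisor entries.
Rows 1 and 3 agree on GPA; apply GPA→Advisor and equate their Advisor entries.
Row 1 is now all distinguished symbols — the join is lossless.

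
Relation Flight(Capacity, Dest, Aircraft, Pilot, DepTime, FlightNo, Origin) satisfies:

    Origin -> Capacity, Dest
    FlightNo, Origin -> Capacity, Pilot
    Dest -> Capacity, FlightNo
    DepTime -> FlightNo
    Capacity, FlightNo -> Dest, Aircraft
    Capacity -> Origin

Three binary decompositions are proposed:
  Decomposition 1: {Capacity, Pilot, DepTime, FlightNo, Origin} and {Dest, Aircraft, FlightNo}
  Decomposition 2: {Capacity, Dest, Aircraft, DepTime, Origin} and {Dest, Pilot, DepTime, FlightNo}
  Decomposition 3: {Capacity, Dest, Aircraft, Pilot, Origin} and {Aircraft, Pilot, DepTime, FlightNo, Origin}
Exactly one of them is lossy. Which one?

Decomposition 1

Decomposition 1: common = {FlightNo}, closure = {FlightNo} → lossy.
Decomposition 2: common = {Dest, DepTime}, closure = {Capacity, Dest, Aircraft, Pilot, DepTime, FlightNo, Origin} → lossless.
Decomposition 3: common = {Aircraft, Pilot, Origin}, closure = {Capacity, Dest, Aircraft, Pilot, FlightNo, Origin} → lossless.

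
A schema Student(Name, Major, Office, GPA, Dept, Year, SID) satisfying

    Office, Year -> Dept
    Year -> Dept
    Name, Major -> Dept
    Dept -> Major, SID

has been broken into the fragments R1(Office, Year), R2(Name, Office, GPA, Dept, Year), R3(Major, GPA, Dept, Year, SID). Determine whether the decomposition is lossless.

Chase test. Columns are Name, Major, Office, GPA, Dept, Year, SID; row i has aⱼ where attribute j ∈ Ri, else bᵢⱼ.
Initial tableau (one row per fragment):
  row 1: b11 b12 a3 b14 b15 a6 b17
  row 2: a1 b22 a3 a4 a5 a6 b27
  row 3: b31 a2 b33 a4 a5 a6 a7
Rows 1 and 2 agree on Office, Year; apply Office, Year→Dept and equate their Dept entries.
Rows 1 and 2 agree on Dept; apply Dept→Major, SID and equate their Major, SID entries.
Rows 1 and 3 agree on Dept; apply Dept→Major, SID and equate their Major, SID entries.
Row 2 is now all distinguished symbols — the join is lossless.

Yes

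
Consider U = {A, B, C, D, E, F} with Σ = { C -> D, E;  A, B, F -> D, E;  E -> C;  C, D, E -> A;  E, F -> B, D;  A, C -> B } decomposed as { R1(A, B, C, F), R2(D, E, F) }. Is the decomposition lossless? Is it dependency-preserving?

lossy and not dependency-preserving

Lossless test: (F)⁺ = {F}, which is a superkey of neither fragment — lossy.
Dependency preservation: the restricted closure of {C} across the fragments never reaches {D, E}, so C → D, E cannot be enforced without a join — not preserved.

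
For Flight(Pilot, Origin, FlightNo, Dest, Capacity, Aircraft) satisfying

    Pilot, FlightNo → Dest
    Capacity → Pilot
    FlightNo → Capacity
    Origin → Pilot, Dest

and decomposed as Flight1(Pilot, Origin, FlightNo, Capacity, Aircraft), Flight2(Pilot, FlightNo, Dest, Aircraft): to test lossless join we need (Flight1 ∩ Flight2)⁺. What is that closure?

Flight1 ∩ Flight2 = {Pilot, FlightNo, Aircraft}.
Pilot, FlightNo → Dest applies, adding Dest
FlightNo → Capacity applies, adding Capacity
Closure: {Pilot, FlightNo, Dest, Capacity, Aircraft}.

Pilot, FlightNo, Dest, Capacity, Aircraft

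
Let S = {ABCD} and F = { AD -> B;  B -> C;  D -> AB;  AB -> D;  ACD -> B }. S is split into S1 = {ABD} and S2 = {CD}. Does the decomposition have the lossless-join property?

Yes

Common attributes: S1 ∩ S2 = {D}.
Closure of {D}: D → AB applies, adding AB; B → C applies, adding C. So (D)⁺ = {ABCD}.
This closure contains every attribute of S1, so S1 ∩ S2 → S1. The join is lossless.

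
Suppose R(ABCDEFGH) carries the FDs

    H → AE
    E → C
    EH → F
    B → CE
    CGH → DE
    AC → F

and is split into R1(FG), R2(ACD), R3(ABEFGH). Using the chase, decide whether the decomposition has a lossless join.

Chase test. Columns are ABCDEFGH; row i has aⱼ where attribute j ∈ Ri, else bᵢⱼ.
Initial tableau (one row per fragment):
  row 1: b11 b12 b13 b14 b15 a6 a7 b18
  row 2: a1 b22 a3 a4 b25 b26 b27 b28
  row 3: a1 a2 b33 b34 a5 a6 a7 a8
No row becomes fully distinguished — the join is lossy.

No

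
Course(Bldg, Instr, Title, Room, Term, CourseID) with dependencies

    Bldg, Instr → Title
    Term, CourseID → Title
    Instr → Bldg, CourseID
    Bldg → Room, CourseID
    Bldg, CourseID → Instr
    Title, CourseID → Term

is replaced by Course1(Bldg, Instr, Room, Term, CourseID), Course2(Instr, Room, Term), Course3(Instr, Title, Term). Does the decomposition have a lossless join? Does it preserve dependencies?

lossless but not dependency-preserving

Lossless test (chase): Rows 1 and 2 agree on Instr; apply Instr→Bldg, CourseID and equate their Bldg, CourseID entries. Rows 1 and 3 agree on Instr; apply Instr→Bldg, CourseID and equate their Bldg, CourseID entries. Rows 1 and 3 agree on Bldg; apply Bldg→Room, CourseID and equate their Room, CourseID entries. Rows 1 and 2 agree on Bldg, Instr; apply Bldg, Instr→Title and equate their Title entries. Rows 1 and 3 agree on Bldg, Instr; apply Bldg, Instr→Title and equate their Title entries. Row 1 is now all distinguished symbols — the join is lossless.
Dependency preservation: the restricted closure of {Term, CourseID} across the fragments never reaches {Title}, so Term, CourseID → Title cannot be enforced without a join — not preserved.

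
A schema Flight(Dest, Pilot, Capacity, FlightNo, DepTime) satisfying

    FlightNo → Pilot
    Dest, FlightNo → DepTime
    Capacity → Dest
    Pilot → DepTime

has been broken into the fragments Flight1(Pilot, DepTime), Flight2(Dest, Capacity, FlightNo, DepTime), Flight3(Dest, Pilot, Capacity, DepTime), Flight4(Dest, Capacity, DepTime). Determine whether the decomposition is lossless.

Chase test. Columns are Dest, Pilot, Capacity, FlightNo, DepTime; row i has aⱼ where attribute j ∈ Flighti, else bᵢⱼ.
Initial tableau (one row per fragment):
  row 1: b11 a2 b13 b14 a5
  row 2: a1 b22 a3 a4 a5
  row 3: a1 a2 a3 b34 a5
  row 4: a1 b42 a3 b44 a5
No row becomes fully distinguished — the join is lossy.

No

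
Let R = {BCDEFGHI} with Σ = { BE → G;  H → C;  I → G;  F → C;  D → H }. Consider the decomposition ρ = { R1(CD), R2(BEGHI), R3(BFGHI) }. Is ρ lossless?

No

Chase test. Columns are BCDEFGHI; row i has aⱼ where attribute j ∈ Ri, else bᵢⱼ.
Initial tableau (one row per fragment):
  row 1: b11 a2 a3 b14 b15 b16 b17 b18
  row 2: a1 b22 b23 a4 b25 a6 a7 a8
  row 3: a1 b32 b33 b34 a5 a6 a7 a8
Rows 2 and 3 agree on H; apply H→C and equate their C entries.
No row becomes fully distinguished — the join is lossy.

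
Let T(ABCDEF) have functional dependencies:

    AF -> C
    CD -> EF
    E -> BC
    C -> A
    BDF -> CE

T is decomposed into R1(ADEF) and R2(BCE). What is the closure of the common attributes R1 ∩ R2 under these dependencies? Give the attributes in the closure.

ABCE

R1 ∩ R2 = {E}.
E → BC applies, adding BC
C → A applies, adding A
Closure: {ABCE}.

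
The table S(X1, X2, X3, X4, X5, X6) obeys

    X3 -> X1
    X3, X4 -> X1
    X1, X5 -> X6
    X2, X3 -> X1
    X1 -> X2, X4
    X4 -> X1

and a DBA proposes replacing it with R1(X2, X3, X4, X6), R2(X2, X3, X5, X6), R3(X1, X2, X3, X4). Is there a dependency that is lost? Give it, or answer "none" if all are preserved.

Check X1, X5 → X6: no single fragment contains all of {X1, X5, X6}, and the restricted closure of {X1, X5} across the fragments never reaches {X6}.
X3 → X1 is preserved.
X3, X4 → X1 is preserved.
X2, X3 → X1 is preserved.
X1 → X2, X4 is preserved.
X4 → X1 is preserved.

X1, X5 -> X6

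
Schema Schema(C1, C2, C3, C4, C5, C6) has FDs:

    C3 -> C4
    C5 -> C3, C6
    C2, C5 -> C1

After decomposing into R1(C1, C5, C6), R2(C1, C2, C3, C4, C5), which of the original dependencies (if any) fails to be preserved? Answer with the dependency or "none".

C3 → C4 lies within R2.
C5 → C3, C6: restricted closure across fragments reaches C3, C6.
C2, C5 → C1 lies within R2.
Every dependency is enforceable on the fragments, so the decomposition is dependency-preserving.

none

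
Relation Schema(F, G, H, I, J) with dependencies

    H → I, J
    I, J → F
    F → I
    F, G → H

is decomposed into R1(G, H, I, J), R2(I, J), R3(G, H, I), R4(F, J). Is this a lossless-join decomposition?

Chase test. Columns are F, G, H, I, J; row i has aⱼ where attribute j ∈ Ri, else bᵢⱼ.
Initial tableau (one row per fragment):
  row 1: b11 a2 a3 a4 a5
  row 2: b21 b22 b23 a4 a5
  row 3: b31 a2 a3 a4 b35
  row 4: a1 b42 b43 b44 a5
Rows 1 and 3 agree on H; apply H→I, J and equate their I, J entries.
Rows 1 and 2 agree on I, J; apply I, J→F and equate their F entries.
Rows 1 and 3 agree on I, J; apply I, J→F and equate their F entries.
No row becomes fully distinguished — the join is lossy.

No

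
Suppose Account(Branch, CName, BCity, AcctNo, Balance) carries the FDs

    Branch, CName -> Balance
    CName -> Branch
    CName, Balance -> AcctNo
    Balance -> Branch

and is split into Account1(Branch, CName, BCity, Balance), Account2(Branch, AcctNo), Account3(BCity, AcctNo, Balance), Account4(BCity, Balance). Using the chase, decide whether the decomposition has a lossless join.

No

Chase test. Columns are Branch, CName, BCity, AcctNo, Balance; row i has aⱼ where attribute j ∈ Accounti, else bᵢⱼ.
Initial tableau (one row per fragment):
  row 1: a1 a2 a3 b14 a5
  row 2: a1 b22 b23 a4 b25
  row 3: b31 b32 a3 a4 a5
  row 4: b41 b42 a3 b44 a5
Rows 1 and 3 agree on Balance; apply Balance→Branch and equate their Branch entries.
Rows 1 and 4 agree on Balance; apply Balance→Branch and equate their Branch entries.
No row becomes fully distinguished — the join is lossy.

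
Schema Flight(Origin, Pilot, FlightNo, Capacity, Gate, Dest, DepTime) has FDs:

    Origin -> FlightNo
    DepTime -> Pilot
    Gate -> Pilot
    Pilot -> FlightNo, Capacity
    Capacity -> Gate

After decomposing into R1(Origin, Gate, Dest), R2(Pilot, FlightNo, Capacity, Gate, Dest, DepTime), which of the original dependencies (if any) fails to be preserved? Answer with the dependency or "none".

Check Origin → FlightNo: no single fragment contains all of {Origin, FlightNo}, and the restricted closure of {Origin} across the fragments never reaches {FlightNo}.
DepTime → Pilot is preserved.
Gate → Pilot is preserved.
Pilot → FlightNo, Capacity is preserved.
Capacity → Gate is preserved.

Origin -> FlightNo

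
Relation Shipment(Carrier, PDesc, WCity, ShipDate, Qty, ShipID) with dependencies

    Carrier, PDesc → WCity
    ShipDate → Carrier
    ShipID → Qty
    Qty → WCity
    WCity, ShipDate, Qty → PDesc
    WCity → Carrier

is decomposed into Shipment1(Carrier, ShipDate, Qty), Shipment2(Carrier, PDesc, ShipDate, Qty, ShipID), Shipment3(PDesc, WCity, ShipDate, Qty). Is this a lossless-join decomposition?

Yes

Chase test. Columns are Carrier, PDesc, WCity, ShipDate, Qty, ShipID; row i has aⱼ where attribute j ∈ Shipmenti, else bᵢⱼ.
Initial tableau (one row per fragment):
  row 1: a1 b12 b13 a4 a5 b16
  row 2: a1 a2 b23 a4 a5 a6
  row 3: b31 a2 a3 a4 a5 b36
Rows 1 and 3 agree on ShipDate; apply ShipDate→Carrier and equate their Carrier entries.
Rows 1 and 2 agree on Qty; apply Qty→WCity and equate their WCity entries.
Rows 1 and 3 agree on Qty; apply Qty→WCity and equate their WCity entries.
Rows 1 and 2 agree on WCity, ShipDate, Qty; apply WCity, ShipDate, Qty→PDesc and equate their PDesc entries.
Row 2 is now all distinguished symbols — the join is lossless.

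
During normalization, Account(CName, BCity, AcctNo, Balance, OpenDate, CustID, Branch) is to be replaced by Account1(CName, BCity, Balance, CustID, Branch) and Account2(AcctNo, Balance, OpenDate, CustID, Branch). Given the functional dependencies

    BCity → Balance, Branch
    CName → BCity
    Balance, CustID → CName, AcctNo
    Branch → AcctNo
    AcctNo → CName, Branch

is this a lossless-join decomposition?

Yes

Common attributes: Account1 ∩ Account2 = {Balance, CustID, Branch}.
Closure of {Balance, CustID, Branch}: Balance, CustID → CName, AcctNo applies, adding CName, AcctNo; CName → BCity applies, adding BCity. So (Balance, CustID, Branch)⁺ = {CName, BCity, AcctNo, Balance, CustID, Branch}.
This closure contains every attribute of Account1, so Account1 ∩ Account2 → Account1. The join is lossless.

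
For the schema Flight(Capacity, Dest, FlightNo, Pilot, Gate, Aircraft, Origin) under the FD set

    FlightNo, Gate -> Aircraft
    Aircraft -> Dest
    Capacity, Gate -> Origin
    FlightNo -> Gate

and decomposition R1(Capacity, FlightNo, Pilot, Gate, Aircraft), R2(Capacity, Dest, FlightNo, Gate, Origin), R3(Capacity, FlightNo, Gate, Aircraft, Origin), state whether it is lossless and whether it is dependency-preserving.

Lossless test (chase): Rows 1 and 2 agree on FlightNo, Gate; apply FlightNo, Gate→Aircraft and equate their Aircraft entries. Rows 1 and 2 agree on Aircraft; apply Aircraft→Dest and equate their Dest entries. Rows 1 and 3 agree on Aircraft; apply Aircraft→Dest and equate their Dest entries. Rows 1 and 2 agree on Capacity, Gate; apply Capacity, Gate→Origin and equate their Origin entries. Row 1 is now all distinguished symbols — the join is lossless.
Dependency preservation: the restricted closure of {Aircraft} across the fragments never reaches {Dest}, so Aircraft → Dest cannot be enforced without a join — not preserved.

lossless but not dependency-preserving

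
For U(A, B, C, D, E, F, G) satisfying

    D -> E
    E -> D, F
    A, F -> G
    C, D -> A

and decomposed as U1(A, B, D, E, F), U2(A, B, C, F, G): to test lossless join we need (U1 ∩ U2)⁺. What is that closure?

U1 ∩ U2 = {A, B, F}.
A, F → G applies, adding G
Closure: {A, B, F, G}.

A, B, F, G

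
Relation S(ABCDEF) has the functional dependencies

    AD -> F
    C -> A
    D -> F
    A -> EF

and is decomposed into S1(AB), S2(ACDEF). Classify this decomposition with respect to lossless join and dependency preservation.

lossy but dependency-preserving

Lossless test: (A)⁺ = {AEF}, which is a superkey of neither fragment — lossy.
Dependency preservation: every FD's attributes lie within a single fragment, so each can be enforced locally — preserved.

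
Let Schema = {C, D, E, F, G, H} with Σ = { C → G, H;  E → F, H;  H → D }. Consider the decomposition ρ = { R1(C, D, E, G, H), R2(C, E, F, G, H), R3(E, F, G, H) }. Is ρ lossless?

Chase test. Columns are C, D, E, F, G, H; row i has aⱼ where attribute j ∈ Ri, else bᵢⱼ.
Initial tableau (one row per fragment):
  row 1: a1 a2 a3 b14 a5 a6
  row 2: a1 b22 a3 a4 a5 a6
  row 3: b31 b32 a3 a4 a5 a6
Rows 1 and 2 agree on E; apply E→F, H and equate their F, H entries.
Rows 1 and 2 agree on H; apply H→D and equate their D entries.
Rows 1 and 3 agree on H; apply H→D and equate their D entries.
Row 1 is now all distinguished symbols — the join is lossless.

Yes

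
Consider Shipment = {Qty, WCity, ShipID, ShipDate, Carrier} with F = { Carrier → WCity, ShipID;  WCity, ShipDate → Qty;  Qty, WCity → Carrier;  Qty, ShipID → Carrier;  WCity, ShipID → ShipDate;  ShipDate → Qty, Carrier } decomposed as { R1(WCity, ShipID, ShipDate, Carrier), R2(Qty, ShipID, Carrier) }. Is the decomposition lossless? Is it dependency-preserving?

Lossless test: (ShipID, Carrier)⁺ = {Qty, WCity, ShipID, ShipDate, Carrier}, which contains all of one fragment — lossless.
Dependency preservation: the restricted closure of {Qty, WCity} across the fragments never reaches {Carrier}, so Qty, WCity → Carrier cannot be enforced without a join — not preserved.

lossless but not dependency-preserving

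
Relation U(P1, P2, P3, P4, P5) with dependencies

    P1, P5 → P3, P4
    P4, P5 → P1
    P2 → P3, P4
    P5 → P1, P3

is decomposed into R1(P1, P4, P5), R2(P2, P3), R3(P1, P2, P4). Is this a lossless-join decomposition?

No

Chase test. Columns are P1, P2, P3, P4, P5; row i has aⱼ where attribute j ∈ Ri, else bᵢⱼ.
Initial tableau (one row per fragment):
  row 1: a1 b12 b13 a4 a5
  row 2: b21 a2 a3 b24 b25
  row 3: a1 a2 b33 a4 b35
Rows 2 and 3 agree on P2; apply P2→P3, P4 and equate their P3, P4 entries.
No row becomes fully distinguished — the join is lossy.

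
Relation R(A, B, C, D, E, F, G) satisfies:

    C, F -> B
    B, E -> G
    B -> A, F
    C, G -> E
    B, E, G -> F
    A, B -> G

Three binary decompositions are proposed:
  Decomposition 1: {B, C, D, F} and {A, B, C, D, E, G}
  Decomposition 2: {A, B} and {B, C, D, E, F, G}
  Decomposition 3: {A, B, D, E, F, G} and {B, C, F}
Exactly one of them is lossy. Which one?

Decomposition 1: common = {B, C, D}, closure = {A, B, C, D, E, F, G} → lossless.
Decomposition 2: common = {B}, closure = {A, B, F, G} → lossless.
Decomposition 3: common = {B, F}, closure = {A, B, F, G} → lossy.

Decomposition 3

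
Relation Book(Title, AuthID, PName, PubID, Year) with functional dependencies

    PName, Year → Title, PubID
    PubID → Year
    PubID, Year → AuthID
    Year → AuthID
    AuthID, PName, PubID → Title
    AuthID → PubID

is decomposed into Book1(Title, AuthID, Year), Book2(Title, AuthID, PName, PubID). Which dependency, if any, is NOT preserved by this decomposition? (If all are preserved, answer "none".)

none

PName, Year → Title, PubID: restricted closure across fragments reaches Title, PubID.
PubID → Year: restricted closure across fragments reaches Year.
PubID, Year → AuthID: restricted closure across fragments reaches AuthID.
Year → AuthID lies within Book1.
AuthID, PName, PubID → Title lies within Book2.
AuthID → PubID lies within Book2.
Every dependency is enforceable on the fragments, so the decomposition is dependency-preserving.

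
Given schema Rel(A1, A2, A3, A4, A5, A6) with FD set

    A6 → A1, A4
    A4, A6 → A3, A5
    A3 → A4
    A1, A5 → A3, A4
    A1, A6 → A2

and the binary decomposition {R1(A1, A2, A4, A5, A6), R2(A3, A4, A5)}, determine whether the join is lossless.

Common attributes: R1 ∩ R2 = {A4, A5}.
No dependency enlarges {A4, A5}, so (A4, A5)⁺ = {A4, A5}.
The closure contains neither all of R1 = {A1, A2, A4, A5, A6} nor all of R2 = {A3, A4, A5}, so the common attributes are not a superkey of either fragment. The join is lossy.

No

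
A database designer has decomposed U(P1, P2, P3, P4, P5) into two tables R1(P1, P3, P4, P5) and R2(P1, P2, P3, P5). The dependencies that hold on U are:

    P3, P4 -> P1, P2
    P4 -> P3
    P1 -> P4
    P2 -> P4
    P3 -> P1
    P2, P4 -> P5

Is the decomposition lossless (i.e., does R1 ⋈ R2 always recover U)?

Yes

Common attributes: R1 ∩ R2 = {P1, P3, P5}.
Closure of {P1, P3, P5}: P1 → P4 applies, adding P4; P3, P4 → P1, P2 applies, adding P2. So (P1, P3, P5)⁺ = {P1, P2, P3, P4, P5}.
This closure contains every attribute of R1, so R1 ∩ R2 → R1. The join is lossless.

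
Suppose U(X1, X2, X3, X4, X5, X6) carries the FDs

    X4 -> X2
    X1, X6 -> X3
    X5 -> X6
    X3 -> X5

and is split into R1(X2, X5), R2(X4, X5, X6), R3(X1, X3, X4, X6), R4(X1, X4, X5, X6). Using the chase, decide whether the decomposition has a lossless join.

Chase test. Columns are X1, X2, X3, X4, X5, X6; row i has aⱼ where attribute j ∈ Ri, else bᵢⱼ.
Initial tableau (one row per fragment):
  row 1: b11 a2 b13 b14 a5 b16
  row 2: b21 b22 b23 a4 a5 a6
  row 3: a1 b32 a3 a4 b35 a6
  row 4: a1 b42 b43 a4 a5 a6
Rows 2 and 3 agree on X4; apply X4→X2 and equate their X2 entries.
Rows 2 and 4 agree on X4; apply X4→X2 and equate their X2 entries.
Rows 3 and 4 agree on X1, X6; apply X1, X6→X3 and equate their X3 entries.
Rows 1 and 2 agree on X5; apply X5→X6 and equate their X6 entries.
Rows 3 and 4 agree on X3; apply X3→X5 and equate their X5 entries.
No row becomes fully distinguished — the join is lossy.

No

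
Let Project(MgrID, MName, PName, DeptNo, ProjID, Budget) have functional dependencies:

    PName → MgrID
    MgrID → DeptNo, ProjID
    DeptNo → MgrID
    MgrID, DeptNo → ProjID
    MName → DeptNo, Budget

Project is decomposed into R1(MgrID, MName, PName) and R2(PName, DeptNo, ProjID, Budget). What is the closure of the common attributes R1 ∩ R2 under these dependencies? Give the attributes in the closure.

R1 ∩ R2 = {PName}.
PName → MgrID applies, adding MgrID
MgrID → DeptNo, ProjID applies, adding DeptNo, ProjID
Closure: {MgrID, PName, DeptNo, ProjID}.

MgrID, PName, DeptNo, ProjID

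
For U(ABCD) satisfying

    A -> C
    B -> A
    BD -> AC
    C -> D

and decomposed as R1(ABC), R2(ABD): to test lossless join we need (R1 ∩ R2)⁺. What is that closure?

ABCD

R1 ∩ R2 = {AB}.
A → C applies, adding C
C → D applies, adding D
Closure: {ABCD}.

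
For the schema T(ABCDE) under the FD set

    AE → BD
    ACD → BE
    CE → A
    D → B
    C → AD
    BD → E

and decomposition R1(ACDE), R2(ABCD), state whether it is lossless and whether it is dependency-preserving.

lossless and dependency-preserving

Lossless test: (ACD)⁺ = {ABCDE}, which contains all of one fragment — lossless.
Dependency preservation: AE → BD; ACD → BE; BD → E are not contained in any single fragment, but the restricted closure of each left-hand side across the fragments still reaches the right-hand side; the remaining FDs each lie inside some fragment. All dependencies are preserved.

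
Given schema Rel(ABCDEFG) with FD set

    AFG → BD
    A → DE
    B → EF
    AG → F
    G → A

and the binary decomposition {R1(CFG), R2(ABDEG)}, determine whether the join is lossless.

Common attributes: R1 ∩ R2 = {G}.
Closure of {G}: G → A applies, adding A; A → DE applies, adding DE; AG → F applies, adding F; AFG → BD applies, adding B. So (G)⁺ = {ABDEFG}.
This closure contains every attribute of R2, so R1 ∩ R2 → R2. The join is lossless.

Yes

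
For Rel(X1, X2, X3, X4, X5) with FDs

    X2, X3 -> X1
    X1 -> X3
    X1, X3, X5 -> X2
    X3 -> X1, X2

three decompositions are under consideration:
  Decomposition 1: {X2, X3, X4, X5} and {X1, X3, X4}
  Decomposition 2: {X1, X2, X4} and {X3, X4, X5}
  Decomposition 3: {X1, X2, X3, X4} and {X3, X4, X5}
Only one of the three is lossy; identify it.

Decomposition 2

Decomposition 1: common = {X3, X4}, closure = {X1, X2, X3, X4} → lossless.
Decomposition 2: common = {X4}, closure = {X4} → lossy.
Decomposition 3: common = {X3, X4}, closure = {X1, X2, X3, X4} → lossless.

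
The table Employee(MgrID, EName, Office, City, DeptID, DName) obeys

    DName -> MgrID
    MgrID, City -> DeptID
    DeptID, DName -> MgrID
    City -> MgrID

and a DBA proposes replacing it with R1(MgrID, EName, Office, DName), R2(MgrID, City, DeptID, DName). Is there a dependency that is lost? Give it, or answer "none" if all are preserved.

DName → MgrID lies within R1.
MgrID, City → DeptID lies within R2.
DeptID, DName → MgrID lies within R2.
City → MgrID lies within R2.
Every dependency is enforceable on the fragments, so the decomposition is dependency-preserving.

none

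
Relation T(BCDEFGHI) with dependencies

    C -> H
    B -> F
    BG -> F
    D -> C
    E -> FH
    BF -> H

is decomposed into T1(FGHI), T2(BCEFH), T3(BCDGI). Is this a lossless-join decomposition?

Chase test. Columns are BCDEFGHI; row i has aⱼ where attribute j ∈ Ti, else bᵢⱼ.
Initial tableau (one row per fragment):
  row 1: b11 b12 b13 b14 a5 a6 a7 a8
  row 2: a1 a2 b23 a4 a5 b26 a7 b28
  row 3: a1 a2 a3 b34 b35 a6 b37 a8
Rows 2 and 3 agree on C; apply C→H and equate their H entries.
Rows 2 and 3 agree on B; apply B→F and equate their F entries.
No row becomes fully distinguished — the join is lossy.

No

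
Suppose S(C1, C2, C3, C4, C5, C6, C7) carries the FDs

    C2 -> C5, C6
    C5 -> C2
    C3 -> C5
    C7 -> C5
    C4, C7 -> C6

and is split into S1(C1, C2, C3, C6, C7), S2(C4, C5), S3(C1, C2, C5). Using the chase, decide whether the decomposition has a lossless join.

Chase test. Columns are C1, C2, C3, C4, C5, C6, C7; row i has aⱼ where attribute j ∈ Si, else bᵢⱼ.
Initial tableau (one row per fragment):
  row 1: a1 a2 a3 b14 b15 a6 a7
  row 2: b21 b22 b23 a4 a5 b26 b27
  row 3: a1 a2 b33 b34 a5 b36 b37
Rows 1 and 3 agree on C2; apply C2→C5, C6 and equate their C5, C6 entries.
Rows 1 and 2 agree on C5; apply C5→C2 and equate their C2 entries.
Rows 1 and 2 agree on C2; apply C2→C5, C6 and equate their C5, C6 entries.
No row becomes fully distinguished — the join is lossy.

No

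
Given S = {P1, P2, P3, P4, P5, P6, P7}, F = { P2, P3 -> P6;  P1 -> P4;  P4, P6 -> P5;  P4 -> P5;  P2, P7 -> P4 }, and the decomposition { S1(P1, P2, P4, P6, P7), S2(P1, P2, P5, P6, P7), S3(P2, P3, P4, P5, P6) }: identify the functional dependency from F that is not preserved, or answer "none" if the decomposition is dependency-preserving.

none

P2, P3 → P6 lies within S3.
P1 → P4 lies within S1.
P4, P6 → P5 lies within S3.
P4 → P5 lies within S3.
P2, P7 → P4 lies within S1.
Every dependency is enforceable on the fragments, so the decomposition is dependency-preserving.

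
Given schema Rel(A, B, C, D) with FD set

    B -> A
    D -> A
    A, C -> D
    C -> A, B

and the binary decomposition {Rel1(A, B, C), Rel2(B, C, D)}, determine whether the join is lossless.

Common attributes: Rel1 ∩ Rel2 = {B, C}.
Closure of {B, C}: B → A applies, adding A; A, C → D applies, adding D. So (B, C)⁺ = {A, B, C, D}.
This closure contains every attribute of Rel1, so Rel1 ∩ Rel2 → Rel1. The join is lossless.

Yes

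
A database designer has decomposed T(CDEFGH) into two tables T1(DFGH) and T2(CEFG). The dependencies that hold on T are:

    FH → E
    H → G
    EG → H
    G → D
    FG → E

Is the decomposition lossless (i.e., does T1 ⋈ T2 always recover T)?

Common attributes: T1 ∩ T2 = {FG}.
Closure of {FG}: G → D applies, adding D; FG → E applies, adding E; EG → H applies, adding H. So (FG)⁺ = {DEFGH}.
This closure contains every attribute of T1, so T1 ∩ T2 → T1. The join is lossless.

Yes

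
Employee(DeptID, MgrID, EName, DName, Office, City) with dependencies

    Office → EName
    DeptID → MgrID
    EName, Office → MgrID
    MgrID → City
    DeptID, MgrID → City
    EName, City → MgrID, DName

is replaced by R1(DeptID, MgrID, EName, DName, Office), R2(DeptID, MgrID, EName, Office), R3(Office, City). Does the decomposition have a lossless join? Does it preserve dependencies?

Lossless test (chase): Rows 1 and 3 agree on Office; apply Office→EName and equate their EName entries. Rows 1 and 3 agree on EName, Office; apply EName, Office→MgrID and equate their MgrID entries. Rows 1 and 2 agree on MgrID; apply MgrID→City and equate their City entries. Rows 1 and 3 agree on MgrID; apply MgrID→City and equate their City entries. Rows 1 and 2 agree on EName, City; apply EName, City→MgrID, DName and equate their MgrID, DName entries. Rows 1 and 3 agree on EName, City; apply EName, City→MgrID, DName and equate their MgrID, DName entries. Row 1 is now all distinguished symbols — the join is lossless.
Dependency preservation: the restricted closure of {MgrID} across the fragments never reaches {City}, so MgrID → City cannot be enforced without a join — not preserved.

lossless but not dependency-preserving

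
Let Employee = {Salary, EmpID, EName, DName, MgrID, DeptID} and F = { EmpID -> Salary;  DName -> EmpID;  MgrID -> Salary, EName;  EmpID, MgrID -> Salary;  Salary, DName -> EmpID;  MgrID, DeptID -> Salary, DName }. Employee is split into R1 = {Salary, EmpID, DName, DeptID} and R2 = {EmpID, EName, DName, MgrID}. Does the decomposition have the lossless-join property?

No

Common attributes: R1 ∩ R2 = {EmpID, DName}.
Closure of {EmpID, DName}: EmpID → Salary applies, adding Salary. So (EmpID, DName)⁺ = {Salary, EmpID, DName}.
The closure contains neither all of R1 = {Salary, EmpID, DName, DeptID} nor all of R2 = {EmpID, EName, DName, MgrID}, so the common attributes are not a superkey of either fragment. The join is lossy.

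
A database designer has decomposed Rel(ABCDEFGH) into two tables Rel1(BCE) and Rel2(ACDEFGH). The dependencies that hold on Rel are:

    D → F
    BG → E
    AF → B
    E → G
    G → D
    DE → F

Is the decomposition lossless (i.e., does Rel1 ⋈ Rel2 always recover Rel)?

Common attributes: Rel1 ∩ Rel2 = {CE}.
Closure of {CE}: E → G applies, adding G; G → D applies, adding D; DE → F applies, adding F. So (CE)⁺ = {CDEFG}.
The closure contains neither all of Rel1 = {BCE} nor all of Rel2 = {ACDEFGH}, so the common attributes are not a superkey of either fragment. The join is lossy.

No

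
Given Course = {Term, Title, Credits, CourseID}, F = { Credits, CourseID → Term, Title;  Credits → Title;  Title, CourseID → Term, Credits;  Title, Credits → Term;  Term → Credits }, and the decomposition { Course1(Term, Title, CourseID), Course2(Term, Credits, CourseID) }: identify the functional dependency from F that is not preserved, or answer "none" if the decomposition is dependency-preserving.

Credits, CourseID → Term, Title: restricted closure across fragments reaches Term, Title.
Credits → Title: restricted closure across fragments reaches Title.
Title, CourseID → Term, Credits: restricted closure across fragments reaches Term, Credits.
Title, Credits → Term: restricted closure across fragments reaches Term.
Term → Credits lies within Course2.
Every dependency is enforceable on the fragments, so the decomposition is dependency-preserving.

none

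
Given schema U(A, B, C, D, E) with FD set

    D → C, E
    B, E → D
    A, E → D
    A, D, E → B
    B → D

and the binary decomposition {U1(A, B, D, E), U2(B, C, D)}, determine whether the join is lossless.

Common attributes: U1 ∩ U2 = {B, D}.
Closure of {B, D}: D → C, E applies, adding C, E. So (B, D)⁺ = {B, C, D, E}.
This closure contains every attribute of U2, so U1 ∩ U2 → U2. The join is lossless.

Yes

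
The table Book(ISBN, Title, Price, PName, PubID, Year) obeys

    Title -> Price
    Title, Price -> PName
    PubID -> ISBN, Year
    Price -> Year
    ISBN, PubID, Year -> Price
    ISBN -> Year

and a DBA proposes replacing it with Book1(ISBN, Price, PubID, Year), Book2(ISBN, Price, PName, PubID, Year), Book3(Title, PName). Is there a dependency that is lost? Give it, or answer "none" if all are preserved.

Title -> Price

Check Title → Price: no single fragment contains all of {Title, Price}, and the restricted closure of {Title} across the fragments never reaches {Price}.
Title, Price → PName is preserved.
PubID → ISBN, Year is preserved.
Price → Year is preserved.
ISBN, PubID, Year → Price is preserved.
ISBN → Year is preserved.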